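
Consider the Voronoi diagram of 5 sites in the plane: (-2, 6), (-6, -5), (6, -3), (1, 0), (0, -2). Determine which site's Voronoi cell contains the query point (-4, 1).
Nearest site = (0, -2)

The Voronoi cell of site s contains exactly those query points closer to s than to any other site. Compute squared distances from q = (-4, 1) to each site:
  (0 − -4)² + (-2 − 1)² = 25
  (1 − -4)² + (0 − 1)² = 26
  (-2 − -4)² + (6 − 1)² = 29
  (-6 − -4)² + (-5 − 1)² = 40
  (6 − -4)² + (-3 − 1)² = 116
Minimum is attained by (0, -2), so q lies in its Voronoi cell.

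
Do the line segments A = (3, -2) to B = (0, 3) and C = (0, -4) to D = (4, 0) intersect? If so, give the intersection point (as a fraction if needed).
Yes; intersection at (21/8, -11/8) (t = 1/8 on AB, s = 21/32 on CD)

Parametrize AB as A + t(B − A) = (3 + -3 t, -2 + 5 t) and CD as C + s(D − C) = (0 + 4 s, -4 + 4 s). Solve the linear system for (t, s). Determinant = 32 ≠ 0, so a unique intersection of the containing lines exists. Solution: t = 1/8, s = 21/32 — both in [0, 1], so the segments cross. Intersection point: (21/8, -11/8).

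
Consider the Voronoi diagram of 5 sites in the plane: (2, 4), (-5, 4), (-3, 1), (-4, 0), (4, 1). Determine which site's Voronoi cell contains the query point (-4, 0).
Nearest site = (-4, 0)

The Voronoi cell of site s contains exactly those query points closer to s than to any other site. Compute squared distances from q = (-4, 0) to each site:
  (-4 − -4)² + (0 − 0)² = 0
  (-3 − -4)² + (1 − 0)² = 2
  (-5 − -4)² + (4 − 0)² = 17
  (2 − -4)² + (4 − 0)² = 52
  (4 − -4)² + (1 − 0)² = 65
Minimum is attained by (-4, 0), so q lies in its Voronoi cell.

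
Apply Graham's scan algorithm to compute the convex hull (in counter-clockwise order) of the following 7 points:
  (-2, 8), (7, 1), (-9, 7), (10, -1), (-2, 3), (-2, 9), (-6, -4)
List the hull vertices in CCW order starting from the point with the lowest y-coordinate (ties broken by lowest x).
Hull (CCW) = [(-6, -4), (10, -1), (-2, 9), (-9, 7)]

Graham scan procedure:
  1. Find the pivot p₀ = point with lowest y (tie → lowest x): (-6, -4).
  2. Sort the remaining points by polar angle around p₀.
  3. Walk through sorted points, maintaining a stack; pop the top while the last three entries make a non-left turn (cross product ≤ 0).
  4. Final stack is the convex hull in CCW order: (-6, -4), (10, -1), (-2, 9), (-9, 7).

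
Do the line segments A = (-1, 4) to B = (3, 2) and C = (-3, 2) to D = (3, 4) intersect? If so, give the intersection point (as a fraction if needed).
Yes; intersection at (3/5, 16/5) (t = 2/5 on AB, s = 3/5 on CD)

Parametrize AB as A + t(B − A) = (-1 + 4 t, 4 + -2 t) and CD as C + s(D − C) = (-3 + 6 s, 2 + 2 s). Solve the linear system for (t, s). Determinant = -20 ≠ 0, so a unique intersection of the containing lines exists. Solution: t = 2/5, s = 3/5 — both in [0, 1], so the segments cross. Intersection point: (3/5, 16/5).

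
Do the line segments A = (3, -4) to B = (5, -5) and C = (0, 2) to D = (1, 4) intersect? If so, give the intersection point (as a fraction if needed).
No (intersection of containing lines falls outside at least one segment)

Parametrize and solve: t = -12/5, s = -9/5. At least one of these is outside [0, 1], so the segments do not intersect.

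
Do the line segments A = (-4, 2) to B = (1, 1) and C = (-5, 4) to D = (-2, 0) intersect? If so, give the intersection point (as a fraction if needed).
Yes; intersection at (-58/17, 32/17) (t = 2/17 on AB, s = 9/17 on CD)

Parametrize AB as A + t(B − A) = (-4 + 5 t, 2 + -1 t) and CD as C + s(D − C) = (-5 + 3 s, 4 + -4 s). Solve the linear system for (t, s). Determinant = 17 ≠ 0, so a unique intersection of the containing lines exists. Solution: t = 2/17, s = 9/17 — both in [0, 1], so the segments cross. Intersection point: (-58/17, 32/17).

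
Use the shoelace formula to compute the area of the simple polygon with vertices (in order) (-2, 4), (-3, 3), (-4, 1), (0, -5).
Area = 25/2

Shoelace formula: Area = (1/2) |Σ_i (x_i · y_{i+1} − x_{i+1} · y_i)| (indices mod n). Compute each cross term:
  (-2)(3) − (-3)(4) = 6
  (-3)(1) − (-4)(3) = 9
  (-4)(-5) − (0)(1) = 20
  (0)(4) − (-2)(-5) = -10
Sum = 25, so (signed) Area = 25/2 = 25/2, |Area| = 25/2.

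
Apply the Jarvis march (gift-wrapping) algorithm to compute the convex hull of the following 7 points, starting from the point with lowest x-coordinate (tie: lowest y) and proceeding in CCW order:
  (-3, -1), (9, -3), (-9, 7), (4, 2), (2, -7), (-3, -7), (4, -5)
Hull (CCW) = [(-9, 7), (-3, -7), (2, -7), (9, -3), (4, 2)]

Jarvis march: at each step, from the current hull vertex p, select the next vertex q as the point such that every other point lies strictly to the left of (or on) the directed line p → q. (Equivalently: for every other point r, the cross product (q − p) × (r − p) ≥ 0.)
Starting point (lowest x, tie lowest y): (-9, 7). Wrap until returning to start. Resulting hull: (-9, 7), (-3, -7), (2, -7), (9, -3), (4, 2).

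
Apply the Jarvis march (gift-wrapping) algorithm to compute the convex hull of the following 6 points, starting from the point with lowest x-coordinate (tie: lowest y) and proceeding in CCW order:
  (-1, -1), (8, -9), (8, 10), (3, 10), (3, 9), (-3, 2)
Hull (CCW) = [(-3, 2), (-1, -1), (8, -9), (8, 10), (3, 10)]

Jarvis march: at each step, from the current hull vertex p, select the next vertex q as the point such that every other point lies strictly to the left of (or on) the directed line p → q. (Equivalently: for every other point r, the cross product (q − p) × (r − p) ≥ 0.)
Starting point (lowest x, tie lowest y): (-3, 2). Wrap until returning to start. Resulting hull: (-3, 2), (-1, -1), (8, -9), (8, 10), (3, 10).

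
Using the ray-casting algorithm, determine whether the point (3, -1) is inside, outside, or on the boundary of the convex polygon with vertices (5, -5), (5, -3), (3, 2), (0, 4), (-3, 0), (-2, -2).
The point (3, -1) lies strictly inside the polygon

Cast a horizontal ray to the right from the query point and count how many polygon edges it crosses (each edge strictly once or zero times, handled with the usual half-open convention). 
Parity of crossings → odd ⇒ inside.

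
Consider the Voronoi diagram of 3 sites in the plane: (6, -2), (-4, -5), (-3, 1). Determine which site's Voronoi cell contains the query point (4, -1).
Nearest site = (6, -2)

The Voronoi cell of site s contains exactly those query points closer to s than to any other site. Compute squared distances from q = (4, -1) to each site:
  (6 − 4)² + (-2 − -1)² = 5
  (-3 − 4)² + (1 − -1)² = 53
  (-4 − 4)² + (-5 − -1)² = 80
Minimum is attained by (6, -2), so q lies in its Voronoi cell.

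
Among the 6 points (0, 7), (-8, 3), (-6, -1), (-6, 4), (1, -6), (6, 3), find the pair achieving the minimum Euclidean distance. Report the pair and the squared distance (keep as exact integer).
Pair = ((-8, 3), (-6, 4)); squared distance = 5

Compute all C(6, 2) = 15 pairwise squared distances (x_i − x_j)² + (y_i − y_j)². The minimum is 5, attained by the pair ((-8, 3), (-6, 4)).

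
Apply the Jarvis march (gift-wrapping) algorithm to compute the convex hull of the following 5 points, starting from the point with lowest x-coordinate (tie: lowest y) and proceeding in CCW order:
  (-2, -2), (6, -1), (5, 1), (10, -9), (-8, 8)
Hull (CCW) = [(-8, 8), (-2, -2), (10, -9), (5, 1)]

Jarvis march: at each step, from the current hull vertex p, select the next vertex q as the point such that every other point lies strictly to the left of (or on) the directed line p → q. (Equivalently: for every other point r, the cross product (q − p) × (r − p) ≥ 0.)
Starting point (lowest x, tie lowest y): (-8, 8). Wrap until returning to start. Resulting hull: (-8, 8), (-2, -2), (10, -9), (5, 1).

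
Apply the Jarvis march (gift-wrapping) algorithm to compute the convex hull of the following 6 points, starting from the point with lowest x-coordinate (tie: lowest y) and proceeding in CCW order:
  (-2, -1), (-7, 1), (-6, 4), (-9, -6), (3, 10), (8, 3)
Hull (CCW) = [(-9, -6), (8, 3), (3, 10), (-6, 4), (-7, 1)]

Jarvis march: at each step, from the current hull vertex p, select the next vertex q as the point such that every other point lies strictly to the left of (or on) the directed line p → q. (Equivalently: for every other point r, the cross product (q − p) × (r − p) ≥ 0.)
Starting point (lowest x, tie lowest y): (-9, -6). Wrap until returning to start. Resulting hull: (-9, -6), (8, 3), (3, 10), (-6, 4), (-7, 1).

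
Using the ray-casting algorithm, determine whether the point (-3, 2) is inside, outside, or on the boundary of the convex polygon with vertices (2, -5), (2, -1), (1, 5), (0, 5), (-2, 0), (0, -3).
The point (-3, 2) lies strictly outside the polygon

Cast a horizontal ray to the right from the query point and count how many polygon edges it crosses (each edge strictly once or zero times, handled with the usual half-open convention). 
Parity of crossings → even ⇒ outside.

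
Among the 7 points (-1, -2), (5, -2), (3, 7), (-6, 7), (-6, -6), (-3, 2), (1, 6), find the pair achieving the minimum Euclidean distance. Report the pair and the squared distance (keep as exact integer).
Pair = ((3, 7), (1, 6)); squared distance = 5

Compute all C(7, 2) = 21 pairwise squared distances (x_i − x_j)² + (y_i − y_j)². The minimum is 5, attained by the pair ((3, 7), (1, 6)).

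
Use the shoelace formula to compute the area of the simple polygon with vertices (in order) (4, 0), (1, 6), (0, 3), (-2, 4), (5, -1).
Area = 19/2

Shoelace formula: Area = (1/2) |Σ_i (x_i · y_{i+1} − x_{i+1} · y_i)| (indices mod n). Compute each cross term:
  (4)(6) − (1)(0) = 24
  (1)(3) − (0)(6) = 3
  (0)(4) − (-2)(3) = 6
  (-2)(-1) − (5)(4) = -18
  (5)(0) − (4)(-1) = 4
Sum = 19, so (signed) Area = 19/2 = 19/2, |Area| = 19/2.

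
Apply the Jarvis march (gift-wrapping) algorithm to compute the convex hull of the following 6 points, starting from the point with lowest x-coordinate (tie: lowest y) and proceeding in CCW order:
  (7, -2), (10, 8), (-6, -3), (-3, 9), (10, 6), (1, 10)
Hull (CCW) = [(-6, -3), (7, -2), (10, 6), (10, 8), (1, 10), (-3, 9)]

Jarvis march: at each step, from the current hull vertex p, select the next vertex q as the point such that every other point lies strictly to the left of (or on) the directed line p → q. (Equivalently: for every other point r, the cross product (q − p) × (r − p) ≥ 0.)
Starting point (lowest x, tie lowest y): (-6, -3). Wrap until returning to start. Resulting hull: (-6, -3), (7, -2), (10, 6), (10, 8), (1, 10), (-3, 9).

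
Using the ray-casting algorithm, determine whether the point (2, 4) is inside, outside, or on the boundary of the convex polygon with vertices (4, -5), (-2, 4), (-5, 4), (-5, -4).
The point (2, 4) lies strictly outside the polygon

Cast a horizontal ray to the right from the query point and count how many polygon edges it crosses (each edge strictly once or zero times, handled with the usual half-open convention). 
Parity of crossings → even ⇒ outside.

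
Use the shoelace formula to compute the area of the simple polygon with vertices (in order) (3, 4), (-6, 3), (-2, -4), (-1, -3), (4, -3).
Area = 105/2

Shoelace formula: Area = (1/2) |Σ_i (x_i · y_{i+1} − x_{i+1} · y_i)| (indices mod n). Compute each cross term:
  (3)(3) − (-6)(4) = 33
  (-6)(-4) − (-2)(3) = 30
  (-2)(-3) − (-1)(-4) = 2
  (-1)(-3) − (4)(-3) = 15
  (4)(4) − (3)(-3) = 25
Sum = 105, so (signed) Area = 105/2 = 105/2, |Area| = 105/2.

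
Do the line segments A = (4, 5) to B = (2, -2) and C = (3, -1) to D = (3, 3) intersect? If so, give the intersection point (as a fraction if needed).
Yes; intersection at (3, 3/2) (t = 1/2 on AB, s = 5/8 on CD)

Parametrize AB as A + t(B − A) = (4 + -2 t, 5 + -7 t) and CD as C + s(D − C) = (3 + 0 s, -1 + 4 s). Solve the linear system for (t, s). Determinant = 8 ≠ 0, so a unique intersection of the containing lines exists. Solution: t = 1/2, s = 5/8 — both in [0, 1], so the segments cross. Intersection point: (3, 3/2).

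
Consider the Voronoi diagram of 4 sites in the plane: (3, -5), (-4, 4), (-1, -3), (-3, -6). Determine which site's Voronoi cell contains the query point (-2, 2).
Nearest site = (-4, 4)

The Voronoi cell of site s contains exactly those query points closer to s than to any other site. Compute squared distances from q = (-2, 2) to each site:
  (-4 − -2)² + (4 − 2)² = 8
  (-1 − -2)² + (-3 − 2)² = 26
  (-3 − -2)² + (-6 − 2)² = 65
  (3 − -2)² + (-5 − 2)² = 74
Minimum is attained by (-4, 4), so q lies in its Voronoi cell.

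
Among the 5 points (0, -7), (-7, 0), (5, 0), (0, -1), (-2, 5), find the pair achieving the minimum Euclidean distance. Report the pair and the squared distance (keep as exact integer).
Pair = ((5, 0), (0, -1)); squared distance = 26

Compute all C(5, 2) = 10 pairwise squared distances (x_i − x_j)² + (y_i − y_j)². The minimum is 26, attained by the pair ((5, 0), (0, -1)).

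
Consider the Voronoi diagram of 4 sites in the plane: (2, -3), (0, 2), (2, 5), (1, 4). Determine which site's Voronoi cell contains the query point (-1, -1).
Nearest site = (0, 2)

The Voronoi cell of site s contains exactly those query points closer to s than to any other site. Compute squared distances from q = (-1, -1) to each site:
  (0 − -1)² + (2 − -1)² = 10
  (2 − -1)² + (-3 − -1)² = 13
  (1 − -1)² + (4 − -1)² = 29
  (2 − -1)² + (5 − -1)² = 45
Minimum is attained by (0, 2), so q lies in its Voronoi cell.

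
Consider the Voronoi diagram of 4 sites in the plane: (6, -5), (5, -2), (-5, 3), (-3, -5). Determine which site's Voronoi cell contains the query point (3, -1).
Nearest site = (5, -2)

The Voronoi cell of site s contains exactly those query points closer to s than to any other site. Compute squared distances from q = (3, -1) to each site:
  (5 − 3)² + (-2 − -1)² = 5
  (6 − 3)² + (-5 − -1)² = 25
  (-3 − 3)² + (-5 − -1)² = 52
  (-5 − 3)² + (3 − -1)² = 80
Minimum is attained by (5, -2), so q lies in its Voronoi cell.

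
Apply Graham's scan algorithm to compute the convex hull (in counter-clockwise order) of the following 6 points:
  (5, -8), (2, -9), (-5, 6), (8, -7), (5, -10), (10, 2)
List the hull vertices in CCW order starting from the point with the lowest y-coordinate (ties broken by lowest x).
Hull (CCW) = [(5, -10), (8, -7), (10, 2), (-5, 6), (2, -9)]

Graham scan procedure:
  1. Find the pivot p₀ = point with lowest y (tie → lowest x): (5, -10).
  2. Sort the remaining points by polar angle around p₀.
  3. Walk through sorted points, maintaining a stack; pop the top while the last three entries make a non-left turn (cross product ≤ 0).
  4. Final stack is the convex hull in CCW order: (5, -10), (8, -7), (10, 2), (-5, 6), (2, -9).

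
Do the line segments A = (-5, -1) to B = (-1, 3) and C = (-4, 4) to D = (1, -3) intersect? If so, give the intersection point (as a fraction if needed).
Yes; intersection at (-7/3, 5/3) (t = 2/3 on AB, s = 1/3 on CD)

Parametrize AB as A + t(B − A) = (-5 + 4 t, -1 + 4 t) and CD as C + s(D − C) = (-4 + 5 s, 4 + -7 s). Solve the linear system for (t, s). Determinant = 48 ≠ 0, so a unique intersection of the containing lines exists. Solution: t = 2/3, s = 1/3 — both in [0, 1], so the segments cross. Intersection point: (-7/3, 5/3).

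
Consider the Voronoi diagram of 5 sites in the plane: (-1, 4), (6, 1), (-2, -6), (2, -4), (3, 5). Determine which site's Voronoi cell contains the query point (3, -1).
Nearest site = (2, -4)

The Voronoi cell of site s contains exactly those query points closer to s than to any other site. Compute squared distances from q = (3, -1) to each site:
  (2 − 3)² + (-4 − -1)² = 10
  (6 − 3)² + (1 − -1)² = 13
  (3 − 3)² + (5 − -1)² = 36
  (-1 − 3)² + (4 − -1)² = 41
  (-2 − 3)² + (-6 − -1)² = 50
Minimum is attained by (2, -4), so q lies in its Voronoi cell.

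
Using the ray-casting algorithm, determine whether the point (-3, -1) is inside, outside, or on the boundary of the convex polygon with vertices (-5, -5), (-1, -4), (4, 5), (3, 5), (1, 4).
The point (-3, -1) lies strictly outside the polygon

Cast a horizontal ray to the right from the query point and count how many polygon edges it crosses (each edge strictly once or zero times, handled with the usual half-open convention). 
Parity of crossings → even ⇒ outside.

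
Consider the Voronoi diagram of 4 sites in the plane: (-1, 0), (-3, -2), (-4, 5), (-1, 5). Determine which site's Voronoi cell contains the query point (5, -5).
Nearest site = (-1, 0)

The Voronoi cell of site s contains exactly those query points closer to s than to any other site. Compute squared distances from q = (5, -5) to each site:
  (-1 − 5)² + (0 − -5)² = 61
  (-3 − 5)² + (-2 − -5)² = 73
  (-1 − 5)² + (5 − -5)² = 136
  (-4 − 5)² + (5 − -5)² = 181
Minimum is attained by (-1, 0), so q lies in its Voronoi cell.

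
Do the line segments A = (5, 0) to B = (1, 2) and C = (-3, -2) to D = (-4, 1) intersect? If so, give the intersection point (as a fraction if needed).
No (intersection of containing lines falls outside at least one segment)

Parametrize and solve: t = 13/5, s = 12/5. At least one of these is outside [0, 1], so the segments do not intersect.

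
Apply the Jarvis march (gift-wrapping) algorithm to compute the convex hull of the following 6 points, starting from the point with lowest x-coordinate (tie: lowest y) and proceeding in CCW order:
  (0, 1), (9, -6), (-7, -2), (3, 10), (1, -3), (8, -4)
Hull (CCW) = [(-7, -2), (9, -6), (3, 10)]

Jarvis march: at each step, from the current hull vertex p, select the next vertex q as the point such that every other point lies strictly to the left of (or on) the directed line p → q. (Equivalently: for every other point r, the cross product (q − p) × (r − p) ≥ 0.)
Starting point (lowest x, tie lowest y): (-7, -2). Wrap until returning to start. Resulting hull: (-7, -2), (9, -6), (3, 10).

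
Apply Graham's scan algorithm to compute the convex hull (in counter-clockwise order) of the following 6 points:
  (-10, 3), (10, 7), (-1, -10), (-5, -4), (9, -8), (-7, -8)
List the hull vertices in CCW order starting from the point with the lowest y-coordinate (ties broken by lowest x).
Hull (CCW) = [(-1, -10), (9, -8), (10, 7), (-10, 3), (-7, -8)]

Graham scan procedure:
  1. Find the pivot p₀ = point with lowest y (tie → lowest x): (-1, -10).
  2. Sort the remaining points by polar angle around p₀.
  3. Walk through sorted points, maintaining a stack; pop the top while the last three entries make a non-left turn (cross product ≤ 0).
  4. Final stack is the convex hull in CCW order: (-1, -10), (9, -8), (10, 7), (-10, 3), (-7, -8).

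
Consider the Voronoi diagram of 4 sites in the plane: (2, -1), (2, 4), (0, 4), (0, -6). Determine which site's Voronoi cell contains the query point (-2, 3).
Nearest site = (0, 4)

The Voronoi cell of site s contains exactly those query points closer to s than to any other site. Compute squared distances from q = (-2, 3) to each site:
  (0 − -2)² + (4 − 3)² = 5
  (2 − -2)² + (4 − 3)² = 17
  (2 − -2)² + (-1 − 3)² = 32
  (0 − -2)² + (-6 − 3)² = 85
Minimum is attained by (0, 4), so q lies in its Voronoi cell.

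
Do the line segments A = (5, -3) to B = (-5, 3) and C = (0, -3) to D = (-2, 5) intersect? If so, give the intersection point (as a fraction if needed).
Yes; intersection at (-15/17, 9/17) (t = 10/17 on AB, s = 15/34 on CD)

Parametrize AB as A + t(B − A) = (5 + -10 t, -3 + 6 t) and CD as C + s(D − C) = (0 + -2 s, -3 + 8 s). Solve the linear system for (t, s). Determinant = 68 ≠ 0, so a unique intersection of the containing lines exists. Solution: t = 10/17, s = 15/34 — both in [0, 1], so the segments cross. Intersection point: (-15/17, 9/17).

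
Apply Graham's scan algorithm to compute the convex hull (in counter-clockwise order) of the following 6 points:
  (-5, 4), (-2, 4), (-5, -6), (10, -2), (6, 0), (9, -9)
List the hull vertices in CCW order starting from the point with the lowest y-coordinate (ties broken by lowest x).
Hull (CCW) = [(9, -9), (10, -2), (-2, 4), (-5, 4), (-5, -6)]

Graham scan procedure:
  1. Find the pivot p₀ = point with lowest y (tie → lowest x): (9, -9).
  2. Sort the remaining points by polar angle around p₀.
  3. Walk through sorted points, maintaining a stack; pop the top while the last three entries make a non-left turn (cross product ≤ 0).
  4. Final stack is the convex hull in CCW order: (9, -9), (10, -2), (-2, 4), (-5, 4), (-5, -6).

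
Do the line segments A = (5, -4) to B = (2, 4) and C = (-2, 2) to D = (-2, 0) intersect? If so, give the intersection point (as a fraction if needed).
No (intersection of containing lines falls outside at least one segment)

Parametrize and solve: t = 7/3, s = -19/3. At least one of these is outside [0, 1], so the segments do not intersect.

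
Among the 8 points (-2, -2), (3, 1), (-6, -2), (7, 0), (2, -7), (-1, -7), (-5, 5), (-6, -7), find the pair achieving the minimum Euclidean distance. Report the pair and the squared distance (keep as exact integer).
Pair = ((2, -7), (-1, -7)); squared distance = 9

Compute all C(8, 2) = 28 pairwise squared distances (x_i − x_j)² + (y_i − y_j)². The minimum is 9, attained by the pair ((2, -7), (-1, -7)).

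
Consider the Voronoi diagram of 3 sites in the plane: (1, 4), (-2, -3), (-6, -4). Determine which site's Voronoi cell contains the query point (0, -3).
Nearest site = (-2, -3)

The Voronoi cell of site s contains exactly those query points closer to s than to any other site. Compute squared distances from q = (0, -3) to each site:
  (-2 − 0)² + (-3 − -3)² = 4
  (-6 − 0)² + (-4 − -3)² = 37
  (1 − 0)² + (4 − -3)² = 50
Minimum is attained by (-2, -3), so q lies in its Voronoi cell.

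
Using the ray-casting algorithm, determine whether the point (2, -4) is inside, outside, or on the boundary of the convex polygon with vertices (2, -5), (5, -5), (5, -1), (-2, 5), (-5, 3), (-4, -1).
The point (2, -4) lies strictly inside the polygon

Cast a horizontal ray to the right from the query point and count how many polygon edges it crosses (each edge strictly once or zero times, handled with the usual half-open convention). 
Parity of crossings → odd ⇒ inside.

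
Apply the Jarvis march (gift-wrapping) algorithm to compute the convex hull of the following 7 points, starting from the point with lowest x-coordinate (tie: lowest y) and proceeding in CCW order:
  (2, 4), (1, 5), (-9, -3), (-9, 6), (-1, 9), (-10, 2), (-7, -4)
Hull (CCW) = [(-10, 2), (-9, -3), (-7, -4), (2, 4), (-1, 9), (-9, 6)]

Jarvis march: at each step, from the current hull vertex p, select the next vertex q as the point such that every other point lies strictly to the left of (or on) the directed line p → q. (Equivalently: for every other point r, the cross product (q − p) × (r − p) ≥ 0.)
Starting point (lowest x, tie lowest y): (-10, 2). Wrap until returning to start. Resulting hull: (-10, 2), (-9, -3), (-7, -4), (2, 4), (-1, 9), (-9, 6).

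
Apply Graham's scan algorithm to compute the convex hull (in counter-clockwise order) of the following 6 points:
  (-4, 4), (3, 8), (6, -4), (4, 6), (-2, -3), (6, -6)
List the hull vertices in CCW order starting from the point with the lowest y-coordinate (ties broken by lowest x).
Hull (CCW) = [(6, -6), (6, -4), (4, 6), (3, 8), (-4, 4), (-2, -3)]

Graham scan procedure:
  1. Find the pivot p₀ = point with lowest y (tie → lowest x): (6, -6).
  2. Sort the remaining points by polar angle around p₀.
  3. Walk through sorted points, maintaining a stack; pop the top while the last three entries make a non-left turn (cross product ≤ 0).
  4. Final stack is the convex hull in CCW order: (6, -6), (6, -4), (4, 6), (3, 8), (-4, 4), (-2, -3).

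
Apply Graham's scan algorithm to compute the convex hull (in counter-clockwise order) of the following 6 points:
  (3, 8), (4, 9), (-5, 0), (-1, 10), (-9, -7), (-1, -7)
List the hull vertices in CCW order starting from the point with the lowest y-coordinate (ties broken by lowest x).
Hull (CCW) = [(-9, -7), (-1, -7), (4, 9), (-1, 10)]

Graham scan procedure:
  1. Find the pivot p₀ = point with lowest y (tie → lowest x): (-9, -7).
  2. Sort the remaining points by polar angle around p₀.
  3. Walk through sorted points, maintaining a stack; pop the top while the last three entries make a non-left turn (cross product ≤ 0).
  4. Final stack is the convex hull in CCW order: (-9, -7), (-1, -7), (4, 9), (-1, 10).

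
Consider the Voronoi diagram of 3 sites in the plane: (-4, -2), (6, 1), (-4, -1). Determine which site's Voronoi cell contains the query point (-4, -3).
Nearest site = (-4, -2)

The Voronoi cell of site s contains exactly those query points closer to s than to any other site. Compute squared distances from q = (-4, -3) to each site:
  (-4 − -4)² + (-2 − -3)² = 1
  (-4 − -4)² + (-1 − -3)² = 4
  (6 − -4)² + (1 − -3)² = 116
Minimum is attained by (-4, -2), so q lies in its Voronoi cell.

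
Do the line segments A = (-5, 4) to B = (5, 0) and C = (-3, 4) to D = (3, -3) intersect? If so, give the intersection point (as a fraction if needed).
Yes; intersection at (-45/23, 64/23) (t = 7/23 on AB, s = 4/23 on CD)

Parametrize AB as A + t(B − A) = (-5 + 10 t, 4 + -4 t) and CD as C + s(D − C) = (-3 + 6 s, 4 + -7 s). Solve the linear system for (t, s). Determinant = 46 ≠ 0, so a unique intersection of the containing lines exists. Solution: t = 7/23, s = 4/23 — both in [0, 1], so the segments cross. Intersection point: (-45/23, 64/23).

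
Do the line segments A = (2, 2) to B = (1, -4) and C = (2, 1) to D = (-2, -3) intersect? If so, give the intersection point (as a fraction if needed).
Yes; intersection at (9/5, 4/5) (t = 1/5 on AB, s = 1/20 on CD)

Parametrize AB as A + t(B − A) = (2 + -1 t, 2 + -6 t) and CD as C + s(D − C) = (2 + -4 s, 1 + -4 s). Solve the linear system for (t, s). Determinant = 20 ≠ 0, so a unique intersection of the containing lines exists. Solution: t = 1/5, s = 1/20 — both in [0, 1], so the segments cross. Intersection point: (9/5, 4/5).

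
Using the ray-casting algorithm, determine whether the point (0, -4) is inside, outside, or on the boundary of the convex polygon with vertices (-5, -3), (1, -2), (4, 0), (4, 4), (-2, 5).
The point (0, -4) lies strictly outside the polygon

Cast a horizontal ray to the right from the query point and count how many polygon edges it crosses (each edge strictly once or zero times, handled with the usual half-open convention). 
Parity of crossings → even ⇒ outside.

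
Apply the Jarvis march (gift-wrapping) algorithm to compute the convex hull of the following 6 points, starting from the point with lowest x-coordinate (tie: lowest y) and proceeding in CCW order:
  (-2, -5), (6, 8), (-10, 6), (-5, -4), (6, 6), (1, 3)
Hull (CCW) = [(-10, 6), (-5, -4), (-2, -5), (6, 6), (6, 8)]

Jarvis march: at each step, from the current hull vertex p, select the next vertex q as the point such that every other point lies strictly to the left of (or on) the directed line p → q. (Equivalently: for every other point r, the cross product (q − p) × (r − p) ≥ 0.)
Starting point (lowest x, tie lowest y): (-10, 6). Wrap until returning to start. Resulting hull: (-10, 6), (-5, -4), (-2, -5), (6, 6), (6, 8).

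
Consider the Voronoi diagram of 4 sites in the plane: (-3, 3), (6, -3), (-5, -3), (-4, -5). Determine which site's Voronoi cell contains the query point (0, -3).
Nearest site = (-4, -5)

The Voronoi cell of site s contains exactly those query points closer to s than to any other site. Compute squared distances from q = (0, -3) to each site:
  (-4 − 0)² + (-5 − -3)² = 20
  (-5 − 0)² + (-3 − -3)² = 25
  (6 − 0)² + (-3 − -3)² = 36
  (-3 − 0)² + (3 − -3)² = 45
Minimum is attained by (-4, -5), so q lies in its Voronoi cell.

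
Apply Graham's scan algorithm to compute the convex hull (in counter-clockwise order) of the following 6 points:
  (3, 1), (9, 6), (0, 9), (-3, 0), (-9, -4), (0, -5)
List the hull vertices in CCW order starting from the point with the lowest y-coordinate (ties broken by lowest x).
Hull (CCW) = [(0, -5), (9, 6), (0, 9), (-9, -4)]

Graham scan procedure:
  1. Find the pivot p₀ = point with lowest y (tie → lowest x): (0, -5).
  2. Sort the remaining points by polar angle around p₀.
  3. Walk through sorted points, maintaining a stack; pop the top while the last three entries make a non-left turn (cross product ≤ 0).
  4. Final stack is the convex hull in CCW order: (0, -5), (9, 6), (0, 9), (-9, -4).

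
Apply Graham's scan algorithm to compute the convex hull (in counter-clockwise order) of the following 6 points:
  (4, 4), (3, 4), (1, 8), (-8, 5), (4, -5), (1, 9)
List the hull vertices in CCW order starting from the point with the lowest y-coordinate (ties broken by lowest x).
Hull (CCW) = [(4, -5), (4, 4), (1, 9), (-8, 5)]

Graham scan procedure:
  1. Find the pivot p₀ = point with lowest y (tie → lowest x): (4, -5).
  2. Sort the remaining points by polar angle around p₀.
  3. Walk through sorted points, maintaining a stack; pop the top while the last three entries make a non-left turn (cross product ≤ 0).
  4. Final stack is the convex hull in CCW order: (4, -5), (4, 4), (1, 9), (-8, 5).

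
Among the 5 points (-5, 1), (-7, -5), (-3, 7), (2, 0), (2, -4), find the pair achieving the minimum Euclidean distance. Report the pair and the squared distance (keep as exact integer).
Pair = ((2, 0), (2, -4)); squared distance = 16

Compute all C(5, 2) = 10 pairwise squared distances (x_i − x_j)² + (y_i − y_j)². The minimum is 16, attained by the pair ((2, 0), (2, -4)).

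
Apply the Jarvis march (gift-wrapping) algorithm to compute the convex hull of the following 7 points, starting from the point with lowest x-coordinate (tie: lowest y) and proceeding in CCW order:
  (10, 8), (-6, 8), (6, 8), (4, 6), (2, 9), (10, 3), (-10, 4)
Hull (CCW) = [(-10, 4), (10, 3), (10, 8), (2, 9), (-6, 8)]

Jarvis march: at each step, from the current hull vertex p, select the next vertex q as the point such that every other point lies strictly to the left of (or on) the directed line p → q. (Equivalently: for every other point r, the cross product (q − p) × (r − p) ≥ 0.)
Starting point (lowest x, tie lowest y): (-10, 4). Wrap until returning to start. Resulting hull: (-10, 4), (10, 3), (10, 8), (2, 9), (-6, 8).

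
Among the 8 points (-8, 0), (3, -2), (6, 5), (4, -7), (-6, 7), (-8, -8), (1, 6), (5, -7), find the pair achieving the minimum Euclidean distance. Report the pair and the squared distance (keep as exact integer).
Pair = ((4, -7), (5, -7)); squared distance = 1

Compute all C(8, 2) = 28 pairwise squared distances (x_i − x_j)² + (y_i − y_j)². The minimum is 1, attained by the pair ((4, -7), (5, -7)).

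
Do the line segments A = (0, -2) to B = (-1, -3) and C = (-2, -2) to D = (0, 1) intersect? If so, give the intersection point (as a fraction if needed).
No (intersection of containing lines falls outside at least one segment)

Parametrize and solve: t = 6, s = -2. At least one of these is outside [0, 1], so the segments do not intersect.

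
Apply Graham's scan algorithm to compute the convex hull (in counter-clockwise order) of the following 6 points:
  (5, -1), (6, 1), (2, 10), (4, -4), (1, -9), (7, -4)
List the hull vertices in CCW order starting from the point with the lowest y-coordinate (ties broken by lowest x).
Hull (CCW) = [(1, -9), (7, -4), (6, 1), (2, 10)]

Graham scan procedure:
  1. Find the pivot p₀ = point with lowest y (tie → lowest x): (1, -9).
  2. Sort the remaining points by polar angle around p₀.
  3. Walk through sorted points, maintaining a stack; pop the top while the last three entries make a non-left turn (cross product ≤ 0).
  4. Final stack is the convex hull in CCW order: (1, -9), (7, -4), (6, 1), (2, 10).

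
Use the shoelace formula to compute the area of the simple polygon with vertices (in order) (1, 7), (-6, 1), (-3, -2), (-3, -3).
Area = 43/2

Shoelace formula: Area = (1/2) |Σ_i (x_i · y_{i+1} − x_{i+1} · y_i)| (indices mod n). Compute each cross term:
  (1)(1) − (-6)(7) = 43
  (-6)(-2) − (-3)(1) = 15
  (-3)(-3) − (-3)(-2) = 3
  (-3)(7) − (1)(-3) = -18
Sum = 43, so (signed) Area = 43/2 = 43/2, |Area| = 43/2.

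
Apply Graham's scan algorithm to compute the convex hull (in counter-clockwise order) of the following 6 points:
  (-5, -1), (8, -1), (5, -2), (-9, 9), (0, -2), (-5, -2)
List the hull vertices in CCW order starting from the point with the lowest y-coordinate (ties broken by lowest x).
Hull (CCW) = [(-5, -2), (5, -2), (8, -1), (-9, 9)]

Graham scan procedure:
  1. Find the pivot p₀ = point with lowest y (tie → lowest x): (-5, -2).
  2. Sort the remaining points by polar angle around p₀.
  3. Walk through sorted points, maintaining a stack; pop the top while the last three entries make a non-left turn (cross product ≤ 0).
  4. Final stack is the convex hull in CCW order: (-5, -2), (5, -2), (8, -1), (-9, 9).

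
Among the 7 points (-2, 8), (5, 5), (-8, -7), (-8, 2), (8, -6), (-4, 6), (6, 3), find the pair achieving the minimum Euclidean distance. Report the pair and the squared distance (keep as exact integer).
Pair = ((5, 5), (6, 3)); squared distance = 5

Compute all C(7, 2) = 21 pairwise squared distances (x_i − x_j)² + (y_i − y_j)². The minimum is 5, attained by the pair ((5, 5), (6, 3)).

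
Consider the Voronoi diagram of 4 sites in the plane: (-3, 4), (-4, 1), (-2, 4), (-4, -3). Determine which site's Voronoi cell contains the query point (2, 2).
Nearest site = (-2, 4)

The Voronoi cell of site s contains exactly those query points closer to s than to any other site. Compute squared distances from q = (2, 2) to each site:
  (-2 − 2)² + (4 − 2)² = 20
  (-3 − 2)² + (4 − 2)² = 29
  (-4 − 2)² + (1 − 2)² = 37
  (-4 − 2)² + (-3 − 2)² = 61
Minimum is attained by (-2, 4), so q lies in its Voronoi cell.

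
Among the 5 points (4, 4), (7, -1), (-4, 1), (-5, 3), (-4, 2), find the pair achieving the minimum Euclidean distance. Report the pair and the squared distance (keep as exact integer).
Pair = ((-4, 1), (-4, 2)); squared distance = 1

Compute all C(5, 2) = 10 pairwise squared distances (x_i − x_j)² + (y_i − y_j)². The minimum is 1, attained by the pair ((-4, 1), (-4, 2)).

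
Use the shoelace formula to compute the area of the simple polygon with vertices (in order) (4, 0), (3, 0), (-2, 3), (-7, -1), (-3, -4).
Area = 73/2

Shoelace formula: Area = (1/2) |Σ_i (x_i · y_{i+1} − x_{i+1} · y_i)| (indices mod n). Compute each cross term:
  (4)(0) − (3)(0) = 0
  (3)(3) − (-2)(0) = 9
  (-2)(-1) − (-7)(3) = 23
  (-7)(-4) − (-3)(-1) = 25
  (-3)(0) − (4)(-4) = 16
Sum = 73, so (signed) Area = 73/2 = 73/2, |Area| = 73/2.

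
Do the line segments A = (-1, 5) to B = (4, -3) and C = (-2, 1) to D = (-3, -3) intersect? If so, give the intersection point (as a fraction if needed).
No (intersection of containing lines falls outside at least one segment)

Parametrize and solve: t = 0, s = -1. At least one of these is outside [0, 1], so the segments do not intersect.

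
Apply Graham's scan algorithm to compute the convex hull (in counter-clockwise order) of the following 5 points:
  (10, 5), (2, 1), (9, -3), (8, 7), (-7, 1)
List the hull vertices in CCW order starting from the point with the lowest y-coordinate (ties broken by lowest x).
Hull (CCW) = [(9, -3), (10, 5), (8, 7), (-7, 1)]

Graham scan procedure:
  1. Find the pivot p₀ = point with lowest y (tie → lowest x): (9, -3).
  2. Sort the remaining points by polar angle around p₀.
  3. Walk through sorted points, maintaining a stack; pop the top while the last three entries make a non-left turn (cross product ≤ 0).
  4. Final stack is the convex hull in CCW order: (9, -3), (10, 5), (8, 7), (-7, 1).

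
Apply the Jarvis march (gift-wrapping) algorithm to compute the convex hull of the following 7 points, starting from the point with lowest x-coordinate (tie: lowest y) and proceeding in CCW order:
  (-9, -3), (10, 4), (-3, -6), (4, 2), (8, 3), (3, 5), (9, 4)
Hull (CCW) = [(-9, -3), (-3, -6), (10, 4), (3, 5)]

Jarvis march: at each step, from the current hull vertex p, select the next vertex q as the point such that every other point lies strictly to the left of (or on) the directed line p → q. (Equivalently: for every other point r, the cross product (q − p) × (r − p) ≥ 0.)
Starting point (lowest x, tie lowest y): (-9, -3). Wrap until returning to start. Resulting hull: (-9, -3), (-3, -6), (10, 4), (3, 5).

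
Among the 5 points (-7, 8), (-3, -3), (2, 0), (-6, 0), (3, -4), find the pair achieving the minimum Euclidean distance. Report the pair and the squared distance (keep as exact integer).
Pair = ((2, 0), (3, -4)); squared distance = 17

Compute all C(5, 2) = 10 pairwise squared distances (x_i − x_j)² + (y_i − y_j)². The minimum is 17, attained by the pair ((2, 0), (3, -4)).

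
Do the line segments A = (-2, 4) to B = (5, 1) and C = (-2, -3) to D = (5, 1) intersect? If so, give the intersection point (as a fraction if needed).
Yes; intersection at (5, 1) (t = 1 on AB, s = 1 on CD)

Parametrize AB as A + t(B − A) = (-2 + 7 t, 4 + -3 t) and CD as C + s(D − C) = (-2 + 7 s, -3 + 4 s). Solve the linear system for (t, s). Determinant = -49 ≠ 0, so a unique intersection of the containing lines exists. Solution: t = 1, s = 1 — both in [0, 1], so the segments cross. Intersection point: (5, 1).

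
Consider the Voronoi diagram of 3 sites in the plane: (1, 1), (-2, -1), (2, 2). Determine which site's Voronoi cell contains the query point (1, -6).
Nearest site = (-2, -1)

The Voronoi cell of site s contains exactly those query points closer to s than to any other site. Compute squared distances from q = (1, -6) to each site:
  (-2 − 1)² + (-1 − -6)² = 34
  (1 − 1)² + (1 − -6)² = 49
  (2 − 1)² + (2 − -6)² = 65
Minimum is attained by (-2, -1), so q lies in its Voronoi cell.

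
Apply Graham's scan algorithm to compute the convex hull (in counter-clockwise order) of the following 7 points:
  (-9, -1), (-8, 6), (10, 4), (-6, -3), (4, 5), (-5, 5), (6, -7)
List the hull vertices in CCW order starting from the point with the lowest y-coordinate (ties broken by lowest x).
Hull (CCW) = [(6, -7), (10, 4), (4, 5), (-8, 6), (-9, -1), (-6, -3)]

Graham scan procedure:
  1. Find the pivot p₀ = point with lowest y (tie → lowest x): (6, -7).
  2. Sort the remaining points by polar angle around p₀.
  3. Walk through sorted points, maintaining a stack; pop the top while the last three entries make a non-left turn (cross product ≤ 0).
  4. Final stack is the convex hull in CCW order: (6, -7), (10, 4), (4, 5), (-8, 6), (-9, -1), (-6, -3).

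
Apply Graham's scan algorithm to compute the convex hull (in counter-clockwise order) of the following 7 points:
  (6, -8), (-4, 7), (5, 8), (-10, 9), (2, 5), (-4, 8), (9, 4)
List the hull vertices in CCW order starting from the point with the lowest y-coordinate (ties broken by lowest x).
Hull (CCW) = [(6, -8), (9, 4), (5, 8), (-10, 9)]

Graham scan procedure:
  1. Find the pivot p₀ = point with lowest y (tie → lowest x): (6, -8).
  2. Sort the remaining points by polar angle around p₀.
  3. Walk through sorted points, maintaining a stack; pop the top while the last three entries make a non-left turn (cross product ≤ 0).
  4. Final stack is the convex hull in CCW order: (6, -8), (9, 4), (5, 8), (-10, 9).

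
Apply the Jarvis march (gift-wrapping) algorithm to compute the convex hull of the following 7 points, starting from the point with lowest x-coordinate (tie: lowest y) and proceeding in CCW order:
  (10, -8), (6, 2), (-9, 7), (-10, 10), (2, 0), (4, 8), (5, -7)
Hull (CCW) = [(-10, 10), (-9, 7), (5, -7), (10, -8), (4, 8)]

Jarvis march: at each step, from the current hull vertex p, select the next vertex q as the point such that every other point lies strictly to the left of (or on) the directed line p → q. (Equivalently: for every other point r, the cross product (q − p) × (r − p) ≥ 0.)
Starting point (lowest x, tie lowest y): (-10, 10). Wrap until returning to start. Resulting hull: (-10, 10), (-9, 7), (5, -7), (10, -8), (4, 8).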